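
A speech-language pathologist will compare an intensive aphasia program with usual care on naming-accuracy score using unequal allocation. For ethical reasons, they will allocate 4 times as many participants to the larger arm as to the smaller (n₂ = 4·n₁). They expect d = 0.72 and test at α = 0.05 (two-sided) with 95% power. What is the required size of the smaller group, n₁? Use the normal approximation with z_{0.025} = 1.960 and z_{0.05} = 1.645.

n₁ = 32

With allocation ratio k = n₂/n₁ = 4, Var(x̄₁−x̄₂) = σ²(1/n₁ + 1/(k·n₁)) = σ²·(k+1)/(k·n₁).
So n₁ = (1 + 1/k)·((z_{α/2} + z_β)/d)² = 1.250 × (3.605/0.72)².
n₁ = 1.250 × 25.07 = 31.3.
Round up: n₁ = 32, giving n₂ = 4 × 32 = 128.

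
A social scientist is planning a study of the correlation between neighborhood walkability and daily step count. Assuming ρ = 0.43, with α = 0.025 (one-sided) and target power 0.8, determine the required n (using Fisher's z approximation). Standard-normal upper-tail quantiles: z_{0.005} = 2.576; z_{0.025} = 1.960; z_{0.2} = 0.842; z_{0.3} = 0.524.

n = 41

Fisher's z: C = ½·ln((1+r)/(1−r)) = ½·ln(2.5088) = 0.4599.
n = ((z_{α} + z_β)/C)² + 3.
(1.960 + 0.842) / 0.4599 = 2.802 / 0.4599 = 6.093.
n = 6.093² + 3 = 37.12 + 3 = 40.1.
Round up.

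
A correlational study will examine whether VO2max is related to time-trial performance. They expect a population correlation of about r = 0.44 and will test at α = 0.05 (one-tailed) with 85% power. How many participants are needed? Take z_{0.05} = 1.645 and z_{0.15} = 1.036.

n = 36

Fisher's z: C = ½·ln((1+r)/(1−r)) = ½·ln(2.5714) = 0.4722.
n = ((z_{α} + z_β)/C)² + 3.
(1.645 + 1.036) / 0.4722 = 2.681 / 0.4722 = 5.678.
n = 5.678² + 3 = 32.24 + 3 = 35.2.
Round up.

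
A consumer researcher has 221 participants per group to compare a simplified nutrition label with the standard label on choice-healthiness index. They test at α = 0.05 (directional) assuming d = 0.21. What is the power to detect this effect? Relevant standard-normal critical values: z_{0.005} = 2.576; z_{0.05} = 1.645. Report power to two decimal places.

For two equal groups, power = Φ(d·√(n/2) − z_{α}).
d·√(n/2) = 0.21 × √(221/2) = 0.21 × 10.512 = 2.207.
z_β = 2.207 − 1.645 = 0.562.
Power = Φ(0.562) = 0.713.

power ≈ 0.71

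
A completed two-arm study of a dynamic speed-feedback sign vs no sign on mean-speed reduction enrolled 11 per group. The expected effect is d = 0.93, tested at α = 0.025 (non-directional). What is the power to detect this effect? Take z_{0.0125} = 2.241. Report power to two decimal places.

power ≈ 0.48

For two equal groups, power = Φ(d·√(n/2) − z_{α/2}).
d·√(n/2) = 0.93 × √(11/2) = 0.93 × 2.345 = 2.181.
z_β = 2.181 − 2.241 = -0.060.
Power = Φ(-0.060) = 0.476.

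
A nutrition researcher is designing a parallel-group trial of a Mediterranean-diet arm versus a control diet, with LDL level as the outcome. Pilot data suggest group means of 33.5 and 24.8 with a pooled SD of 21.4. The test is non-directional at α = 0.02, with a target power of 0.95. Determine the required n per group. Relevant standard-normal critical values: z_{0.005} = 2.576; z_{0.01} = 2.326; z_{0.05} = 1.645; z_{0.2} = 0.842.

Cohen's d = |M₁ − M₂| / SD_pooled = |33.5 − 24.8| / 21.4 = 8.7 / 21.4 = 0.407.
For two independent groups with equal n: n = 2·((z_{α/2} + z_β) / d)².
z_{α/2} + z_β = 2.326 + 1.645 = 3.971.
n = 2 × (3.971 / 0.407)² = 2 × 9.757² = 2 × 95.19 = 190.4.
Round up to the next whole participant.

n = 191 per group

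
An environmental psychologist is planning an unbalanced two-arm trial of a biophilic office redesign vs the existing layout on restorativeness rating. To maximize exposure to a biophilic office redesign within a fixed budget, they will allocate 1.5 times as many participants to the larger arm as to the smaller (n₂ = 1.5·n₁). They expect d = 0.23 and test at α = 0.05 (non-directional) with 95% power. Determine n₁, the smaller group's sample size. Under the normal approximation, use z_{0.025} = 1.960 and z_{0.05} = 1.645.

With allocation ratio k = n₂/n₁ = 1.5, Var(x̄₁−x̄₂) = σ²(1/n₁ + 1/(k·n₁)) = σ²·(k+1)/(k·n₁).
So n₁ = (1 + 1/k)·((z_{α/2} + z_β)/d)² = 1.667 × (3.605/0.23)².
n₁ = 1.667 × 245.67 = 409.5.
Round up: n₁ = 410, giving n₂ = 1.5 × 410 = 615.

n₁ = 410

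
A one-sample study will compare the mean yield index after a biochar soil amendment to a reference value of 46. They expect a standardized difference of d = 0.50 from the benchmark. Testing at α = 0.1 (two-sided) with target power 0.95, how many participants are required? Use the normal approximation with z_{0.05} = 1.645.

For a one-sample test: n = ((z_{α/2} + z_β) / d)².
z_{α/2} + z_β = 1.645 + 1.645 = 3.290.
n = (3.290 / 0.50)² = 6.580² = 43.30.
Round up.

n = 44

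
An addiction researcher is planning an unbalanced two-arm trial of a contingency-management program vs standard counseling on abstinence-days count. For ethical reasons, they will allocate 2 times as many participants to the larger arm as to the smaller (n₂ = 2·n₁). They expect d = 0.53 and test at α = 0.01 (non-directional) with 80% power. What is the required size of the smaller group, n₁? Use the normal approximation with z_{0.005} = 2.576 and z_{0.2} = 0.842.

With allocation ratio k = n₂/n₁ = 2, Var(x̄₁−x̄₂) = σ²(1/n₁ + 1/(k·n₁)) = σ²·(k+1)/(k·n₁).
So n₁ = (1 + 1/k)·((z_{α/2} + z_β)/d)² = 1.500 × (3.418/0.53)².
n₁ = 1.500 × 41.59 = 62.4.
Round up: n₁ = 63, giving n₂ = 2 × 63 = 126.

n₁ = 63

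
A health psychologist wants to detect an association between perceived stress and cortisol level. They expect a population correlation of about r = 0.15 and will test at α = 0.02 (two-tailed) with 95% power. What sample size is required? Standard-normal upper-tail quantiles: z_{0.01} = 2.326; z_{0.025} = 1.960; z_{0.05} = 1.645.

Fisher's z: C = ½·ln((1+r)/(1−r)) = ½·ln(1.3529) = 0.1511.
n = ((z_{α/2} + z_β)/C)² + 3.
(2.326 + 1.645) / 0.1511 = 3.971 / 0.1511 = 26.281.
n = 26.281² + 3 = 690.67 + 3 = 693.7.
Round up.

n = 694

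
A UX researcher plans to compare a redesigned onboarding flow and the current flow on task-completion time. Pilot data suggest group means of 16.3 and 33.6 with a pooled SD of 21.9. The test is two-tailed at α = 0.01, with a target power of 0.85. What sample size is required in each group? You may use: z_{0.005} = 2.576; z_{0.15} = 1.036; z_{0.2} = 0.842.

n = 42 per group

Cohen's d = |M₁ − M₂| / SD_pooled = |16.3 − 33.6| / 21.9 = 17.3 / 21.9 = 0.790.
For two independent groups with equal n: n = 2·((z_{α/2} + z_β) / d)².
z_{α/2} + z_β = 2.576 + 1.036 = 3.612.
n = 2 × (3.612 / 0.790)² = 2 × 4.572² = 2 × 20.90 = 41.8.
Round up to the next whole participant.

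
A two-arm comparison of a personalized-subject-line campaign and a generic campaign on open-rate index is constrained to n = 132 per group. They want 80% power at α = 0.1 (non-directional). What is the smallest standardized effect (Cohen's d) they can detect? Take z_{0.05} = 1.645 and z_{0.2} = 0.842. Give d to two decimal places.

For two independent groups of n = 132 each: d_min = (z_{α/2} + z_β)·√(2/n).
z-sum = 1.645 + 0.842 = 2.487.
d_min = 2.487 × √(2/132) = 2.487 × 0.1231 = 0.306.

d_min ≈ 0.31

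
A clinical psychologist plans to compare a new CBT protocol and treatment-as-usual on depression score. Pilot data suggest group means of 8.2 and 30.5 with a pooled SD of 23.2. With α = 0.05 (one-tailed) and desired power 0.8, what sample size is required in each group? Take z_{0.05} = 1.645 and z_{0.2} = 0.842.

n = 14 per group

Cohen's d = |M₁ − M₂| / SD_pooled = |8.2 − 30.5| / 23.2 = 22.3 / 23.2 = 0.961.
For two independent groups with equal n: n = 2·((z_{α} + z_β) / d)².
z_{α} + z_β = 1.645 + 0.842 = 2.487.
n = 2 × (2.487 / 0.961)² = 2 × 2.588² = 2 × 6.70 = 13.4.
Round up to the next whole participant.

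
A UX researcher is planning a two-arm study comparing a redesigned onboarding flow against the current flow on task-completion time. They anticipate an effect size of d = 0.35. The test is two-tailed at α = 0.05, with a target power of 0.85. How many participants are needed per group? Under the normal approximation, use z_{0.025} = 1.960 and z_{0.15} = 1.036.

n = 147 per group

For two independent groups with equal n: n = 2·((z_{α/2} + z_β) / d)².
z_{α/2} + z_β = 1.960 + 1.036 = 2.996.
n = 2 × (2.996 / 0.35)² = 2 × 8.560² = 2 × 73.27 = 146.5.
Round up to the next whole participant.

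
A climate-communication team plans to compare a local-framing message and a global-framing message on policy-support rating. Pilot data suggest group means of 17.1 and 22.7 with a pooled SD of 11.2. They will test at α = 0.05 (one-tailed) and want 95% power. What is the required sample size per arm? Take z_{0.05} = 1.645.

Cohen's d = |M₁ − M₂| / SD_pooled = |17.1 − 22.7| / 11.2 = 5.6 / 11.2 = 0.500.
For two independent groups with equal n: n = 2·((z_{α} + z_β) / d)².
z_{α} + z_β = 1.645 + 1.645 = 3.290.
n = 2 × (3.290 / 0.500)² = 2 × 6.580² = 2 × 43.30 = 86.6.
Round up to the next whole participant.

n = 87 per group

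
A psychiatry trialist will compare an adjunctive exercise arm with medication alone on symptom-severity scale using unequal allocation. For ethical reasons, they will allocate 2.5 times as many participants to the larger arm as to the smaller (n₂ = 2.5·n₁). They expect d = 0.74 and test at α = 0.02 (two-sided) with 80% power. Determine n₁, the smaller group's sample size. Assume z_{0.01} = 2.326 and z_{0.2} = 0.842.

n₁ = 26

With allocation ratio k = n₂/n₁ = 2.5, Var(x̄₁−x̄₂) = σ²(1/n₁ + 1/(k·n₁)) = σ²·(k+1)/(k·n₁).
So n₁ = (1 + 1/k)·((z_{α/2} + z_β)/d)² = 1.400 × (3.168/0.74)².
n₁ = 1.400 × 18.33 = 25.7.
Round up: n₁ = 26, giving n₂ = 2.5 × 26 = 65.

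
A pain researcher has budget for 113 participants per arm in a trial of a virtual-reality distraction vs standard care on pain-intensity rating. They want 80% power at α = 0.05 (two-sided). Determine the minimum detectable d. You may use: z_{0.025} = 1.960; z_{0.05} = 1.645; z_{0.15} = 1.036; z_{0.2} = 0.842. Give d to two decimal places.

d_min ≈ 0.37

For two independent groups of n = 113 each: d_min = (z_{α/2} + z_β)·√(2/n).
z-sum = 1.960 + 0.842 = 2.802.
d_min = 2.802 × √(2/113) = 2.802 × 0.1330 = 0.373.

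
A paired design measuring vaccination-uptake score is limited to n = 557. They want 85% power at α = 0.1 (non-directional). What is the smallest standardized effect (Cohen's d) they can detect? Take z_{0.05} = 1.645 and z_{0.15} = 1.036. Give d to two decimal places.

For a single sample (or paired design) of n = 557: d_min = (z_{α/2} + z_β)/√n.
z-sum = 1.645 + 1.036 = 2.681.
d_min = 2.681 / √557 = 2.681 / 23.601 = 0.114.

d_min ≈ 0.11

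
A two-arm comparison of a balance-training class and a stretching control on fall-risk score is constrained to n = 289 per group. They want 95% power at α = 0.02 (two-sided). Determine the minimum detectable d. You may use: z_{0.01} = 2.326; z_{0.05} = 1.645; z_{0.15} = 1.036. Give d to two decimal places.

d_min ≈ 0.33

For two independent groups of n = 289 each: d_min = (z_{α/2} + z_β)·√(2/n).
z-sum = 2.326 + 1.645 = 3.971.
d_min = 3.971 × √(2/289) = 3.971 × 0.0832 = 0.330.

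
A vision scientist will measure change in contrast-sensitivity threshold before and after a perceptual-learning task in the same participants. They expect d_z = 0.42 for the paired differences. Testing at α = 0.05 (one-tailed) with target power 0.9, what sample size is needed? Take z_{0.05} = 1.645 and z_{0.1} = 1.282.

For a paired (one-sample on differences) test: n = ((z_{α} + z_β) / d)².
z_{α} + z_β = 1.645 + 1.282 = 2.927.
n = (2.927 / 0.42)² = 6.969² = 48.57.
Round up.

n = 49 pairs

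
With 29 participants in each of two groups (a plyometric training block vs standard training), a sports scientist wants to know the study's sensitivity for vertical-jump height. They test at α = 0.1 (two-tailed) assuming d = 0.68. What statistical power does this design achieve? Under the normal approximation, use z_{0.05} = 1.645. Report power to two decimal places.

For two equal groups, power = Φ(d·√(n/2) − z_{α/2}).
d·√(n/2) = 0.68 × √(29/2) = 0.68 × 3.808 = 2.589.
z_β = 2.589 − 1.645 = 0.944.
Power = Φ(0.944) = 0.828.

power ≈ 0.83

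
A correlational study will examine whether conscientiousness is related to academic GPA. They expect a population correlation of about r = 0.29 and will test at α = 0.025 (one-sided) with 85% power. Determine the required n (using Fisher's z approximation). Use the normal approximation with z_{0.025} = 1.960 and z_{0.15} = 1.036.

Fisher's z: C = ½·ln((1+r)/(1−r)) = ½·ln(1.8169) = 0.2986.
n = ((z_{α} + z_β)/C)² + 3.
(1.960 + 1.036) / 0.2986 = 2.996 / 0.2986 = 10.033.
n = 10.033² + 3 = 100.67 + 3 = 103.7.
Round up.

n = 104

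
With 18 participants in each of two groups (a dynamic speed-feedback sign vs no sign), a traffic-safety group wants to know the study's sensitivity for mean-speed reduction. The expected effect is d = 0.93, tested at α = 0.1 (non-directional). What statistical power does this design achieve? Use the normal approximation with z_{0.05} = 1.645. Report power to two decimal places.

For two equal groups, power = Φ(d·√(n/2) − z_{α/2}).
d·√(n/2) = 0.93 × √(18/2) = 0.93 × 3.000 = 2.790.
z_β = 2.790 − 1.645 = 1.145.
Power = Φ(1.145) = 0.874.

power ≈ 0.87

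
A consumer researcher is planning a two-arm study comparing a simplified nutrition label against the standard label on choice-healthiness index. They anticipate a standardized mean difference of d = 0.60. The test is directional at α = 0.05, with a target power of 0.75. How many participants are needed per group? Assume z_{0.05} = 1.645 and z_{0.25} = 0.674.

For two independent groups with equal n: n = 2·((z_{α} + z_β) / d)².
z_{α} + z_β = 1.645 + 0.674 = 2.319.
n = 2 × (2.319 / 0.60)² = 2 × 3.865² = 2 × 14.94 = 29.9.
Round up to the next whole participant.

n = 30 per group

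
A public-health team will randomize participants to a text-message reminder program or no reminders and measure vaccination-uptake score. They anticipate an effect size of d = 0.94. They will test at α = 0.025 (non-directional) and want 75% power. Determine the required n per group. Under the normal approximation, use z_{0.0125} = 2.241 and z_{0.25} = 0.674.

For two independent groups with equal n: n = 2·((z_{α/2} + z_β) / d)².
z_{α/2} + z_β = 2.241 + 0.674 = 2.915.
n = 2 × (2.915 / 0.94)² = 2 × 3.101² = 2 × 9.62 = 19.2.
Round up to the next whole participant.

n = 20 per group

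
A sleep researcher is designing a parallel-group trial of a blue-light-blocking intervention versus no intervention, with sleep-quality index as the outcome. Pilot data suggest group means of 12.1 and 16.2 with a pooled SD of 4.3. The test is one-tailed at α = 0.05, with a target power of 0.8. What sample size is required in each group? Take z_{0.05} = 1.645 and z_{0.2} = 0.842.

n = 14 per group

Cohen's d = |M₁ − M₂| / SD_pooled = |12.1 − 16.2| / 4.3 = 4.1 / 4.3 = 0.953.
For two independent groups with equal n: n = 2·((z_{α} + z_β) / d)².
z_{α} + z_β = 1.645 + 0.842 = 2.487.
n = 2 × (2.487 / 0.953)² = 2 × 2.610² = 2 × 6.81 = 13.6.
Round up to the next whole participant.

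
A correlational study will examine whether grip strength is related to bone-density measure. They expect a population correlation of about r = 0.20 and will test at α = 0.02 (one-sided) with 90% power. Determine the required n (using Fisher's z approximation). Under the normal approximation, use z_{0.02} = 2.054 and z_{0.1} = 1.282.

Fisher's z: C = ½·ln((1+r)/(1−r)) = ½·ln(1.5000) = 0.2027.
n = ((z_{α} + z_β)/C)² + 3.
(2.054 + 1.282) / 0.2027 = 3.336 / 0.2027 = 16.458.
n = 16.458² + 3 = 270.86 + 3 = 273.9.
Round up.

n = 274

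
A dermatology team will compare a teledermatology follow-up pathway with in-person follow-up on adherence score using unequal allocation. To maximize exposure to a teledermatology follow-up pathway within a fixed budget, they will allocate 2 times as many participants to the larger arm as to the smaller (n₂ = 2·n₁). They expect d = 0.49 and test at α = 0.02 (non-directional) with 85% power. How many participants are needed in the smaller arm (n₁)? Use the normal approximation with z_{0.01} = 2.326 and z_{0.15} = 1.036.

n₁ = 71

With allocation ratio k = n₂/n₁ = 2, Var(x̄₁−x̄₂) = σ²(1/n₁ + 1/(k·n₁)) = σ²·(k+1)/(k·n₁).
So n₁ = (1 + 1/k)·((z_{α/2} + z_β)/d)² = 1.500 × (3.362/0.49)².
n₁ = 1.500 × 47.08 = 70.6.
Round up: n₁ = 71, giving n₂ = 2 × 71 = 142.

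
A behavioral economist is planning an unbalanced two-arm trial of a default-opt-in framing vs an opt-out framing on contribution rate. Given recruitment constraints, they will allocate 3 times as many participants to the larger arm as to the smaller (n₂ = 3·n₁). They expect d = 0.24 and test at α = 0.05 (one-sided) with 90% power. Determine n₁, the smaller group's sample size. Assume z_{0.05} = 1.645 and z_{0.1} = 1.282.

With allocation ratio k = n₂/n₁ = 3, Var(x̄₁−x̄₂) = σ²(1/n₁ + 1/(k·n₁)) = σ²·(k+1)/(k·n₁).
So n₁ = (1 + 1/k)·((z_{α} + z_β)/d)² = 1.333 × (2.927/0.24)².
n₁ = 1.333 × 148.74 = 198.3.
Round up: n₁ = 199, giving n₂ = 3 × 199 = 597.

n₁ = 199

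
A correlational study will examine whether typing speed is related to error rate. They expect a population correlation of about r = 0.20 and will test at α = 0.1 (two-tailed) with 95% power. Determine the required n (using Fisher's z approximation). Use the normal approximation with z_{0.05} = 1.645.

Fisher's z: C = ½·ln((1+r)/(1−r)) = ½·ln(1.5000) = 0.2027.
n = ((z_{α/2} + z_β)/C)² + 3.
(1.645 + 1.645) / 0.2027 = 3.290 / 0.2027 = 16.231.
n = 16.231² + 3 = 263.44 + 3 = 266.4.
Round up.

n = 267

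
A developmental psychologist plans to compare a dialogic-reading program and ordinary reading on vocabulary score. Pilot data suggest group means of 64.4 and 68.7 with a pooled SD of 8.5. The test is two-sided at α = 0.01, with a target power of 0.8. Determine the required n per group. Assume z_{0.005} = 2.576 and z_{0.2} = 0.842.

Cohen's d = |M₁ − M₂| / SD_pooled = |64.4 − 68.7| / 8.5 = 4.3 / 8.5 = 0.506.
For two independent groups with equal n: n = 2·((z_{α/2} + z_β) / d)².
z_{α/2} + z_β = 2.576 + 0.842 = 3.418.
n = 2 × (3.418 / 0.506)² = 2 × 6.755² = 2 × 45.63 = 91.3.
Round up to the next whole participant.

n = 92 per group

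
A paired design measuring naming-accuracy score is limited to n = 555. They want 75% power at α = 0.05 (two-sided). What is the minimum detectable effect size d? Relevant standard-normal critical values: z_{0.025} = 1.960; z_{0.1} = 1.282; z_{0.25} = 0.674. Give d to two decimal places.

For a single sample (or paired design) of n = 555: d_min = (z_{α/2} + z_β)/√n.
z-sum = 1.960 + 0.674 = 2.634.
d_min = 2.634 / √555 = 2.634 / 23.558 = 0.112.

d_min ≈ 0.11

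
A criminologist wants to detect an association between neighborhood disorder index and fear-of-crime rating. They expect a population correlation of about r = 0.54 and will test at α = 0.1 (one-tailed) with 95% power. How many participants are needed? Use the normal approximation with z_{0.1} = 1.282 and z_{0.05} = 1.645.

n = 27

Fisher's z: C = ½·ln((1+r)/(1−r)) = ½·ln(3.3478) = 0.6042.
n = ((z_{α} + z_β)/C)² + 3.
(1.282 + 1.645) / 0.6042 = 2.927 / 0.6042 = 4.844.
n = 4.844² + 3 = 23.47 + 3 = 26.5.
Round up.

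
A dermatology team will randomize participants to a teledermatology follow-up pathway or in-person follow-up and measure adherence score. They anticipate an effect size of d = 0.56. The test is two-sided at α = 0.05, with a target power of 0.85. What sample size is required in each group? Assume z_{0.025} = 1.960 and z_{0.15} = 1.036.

For two independent groups with equal n: n = 2·((z_{α/2} + z_β) / d)².
z_{α/2} + z_β = 1.960 + 1.036 = 2.996.
n = 2 × (2.996 / 0.56)² = 2 × 5.350² = 2 × 28.62 = 57.2.
Round up to the next whole participant.

n = 58 per group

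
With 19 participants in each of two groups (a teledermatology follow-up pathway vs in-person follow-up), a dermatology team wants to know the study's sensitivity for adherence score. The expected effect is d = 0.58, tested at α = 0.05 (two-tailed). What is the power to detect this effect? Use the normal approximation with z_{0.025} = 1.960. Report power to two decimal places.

power ≈ 0.43

For two equal groups, power = Φ(d·√(n/2) − z_{α/2}).
d·√(n/2) = 0.58 × √(19/2) = 0.58 × 3.082 = 1.788.
z_β = 1.788 − 1.960 = -0.172.
Power = Φ(-0.172) = 0.432.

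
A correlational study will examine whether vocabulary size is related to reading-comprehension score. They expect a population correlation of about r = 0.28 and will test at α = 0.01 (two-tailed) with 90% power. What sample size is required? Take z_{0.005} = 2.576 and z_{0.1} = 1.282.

n = 183

Fisher's z: C = ½·ln((1+r)/(1−r)) = ½·ln(1.7778) = 0.2877.
n = ((z_{α/2} + z_β)/C)² + 3.
(2.576 + 1.282) / 0.2877 = 3.858 / 0.2877 = 13.410.
n = 13.410² + 3 = 179.82 + 3 = 182.8.
Round up.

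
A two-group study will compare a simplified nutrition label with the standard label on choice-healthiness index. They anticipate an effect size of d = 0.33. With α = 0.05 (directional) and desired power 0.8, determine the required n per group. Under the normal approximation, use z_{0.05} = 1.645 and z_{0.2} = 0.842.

n = 114 per group

For two independent groups with equal n: n = 2·((z_{α} + z_β) / d)².
z_{α} + z_β = 1.645 + 0.842 = 2.487.
n = 2 × (2.487 / 0.33)² = 2 × 7.536² = 2 × 56.80 = 113.6.
Round up to the next whole participant.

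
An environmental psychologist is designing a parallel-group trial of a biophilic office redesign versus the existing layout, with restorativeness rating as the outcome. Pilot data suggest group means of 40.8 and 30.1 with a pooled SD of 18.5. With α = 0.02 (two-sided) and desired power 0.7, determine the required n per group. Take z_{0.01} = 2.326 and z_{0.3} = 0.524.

Cohen's d = |M₁ − M₂| / SD_pooled = |40.8 − 30.1| / 18.5 = 10.7 / 18.5 = 0.578.
For two independent groups with equal n: n = 2·((z_{α/2} + z_β) / d)².
z_{α/2} + z_β = 2.326 + 0.524 = 2.850.
n = 2 × (2.850 / 0.578)² = 2 × 4.931² = 2 × 24.31 = 48.6.
Round up to the next whole participant.

n = 49 per group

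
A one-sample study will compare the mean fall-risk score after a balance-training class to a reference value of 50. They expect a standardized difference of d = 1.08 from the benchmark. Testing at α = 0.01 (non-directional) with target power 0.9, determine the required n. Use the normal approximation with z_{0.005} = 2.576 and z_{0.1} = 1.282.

n = 13

For a one-sample test: n = ((z_{α/2} + z_β) / d)².
z_{α/2} + z_β = 2.576 + 1.282 = 3.858.
n = (3.858 / 1.08)² = 3.572² = 12.76.
Round up.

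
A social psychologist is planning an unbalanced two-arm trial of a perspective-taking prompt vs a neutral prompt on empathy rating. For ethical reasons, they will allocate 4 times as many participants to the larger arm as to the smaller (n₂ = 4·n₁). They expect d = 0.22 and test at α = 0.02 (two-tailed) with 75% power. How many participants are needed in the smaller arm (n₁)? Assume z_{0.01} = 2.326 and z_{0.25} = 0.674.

With allocation ratio k = n₂/n₁ = 4, Var(x̄₁−x̄₂) = σ²(1/n₁ + 1/(k·n₁)) = σ²·(k+1)/(k·n₁).
So n₁ = (1 + 1/k)·((z_{α/2} + z_β)/d)² = 1.250 × (3.000/0.22)².
n₁ = 1.250 × 185.95 = 232.4.
Round up: n₁ = 233, giving n₂ = 4 × 233 = 932.

n₁ = 233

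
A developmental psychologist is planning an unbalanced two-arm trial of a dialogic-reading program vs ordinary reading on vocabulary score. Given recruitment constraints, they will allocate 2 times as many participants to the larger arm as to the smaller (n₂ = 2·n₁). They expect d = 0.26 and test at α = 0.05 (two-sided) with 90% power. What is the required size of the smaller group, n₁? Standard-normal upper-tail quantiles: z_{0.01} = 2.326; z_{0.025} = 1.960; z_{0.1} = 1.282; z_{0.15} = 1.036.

n₁ = 234

With allocation ratio k = n₂/n₁ = 2, Var(x̄₁−x̄₂) = σ²(1/n₁ + 1/(k·n₁)) = σ²·(k+1)/(k·n₁).
So n₁ = (1 + 1/k)·((z_{α/2} + z_β)/d)² = 1.500 × (3.242/0.26)².
n₁ = 1.500 × 155.48 = 233.2.
Round up: n₁ = 234, giving n₂ = 2 × 234 = 468.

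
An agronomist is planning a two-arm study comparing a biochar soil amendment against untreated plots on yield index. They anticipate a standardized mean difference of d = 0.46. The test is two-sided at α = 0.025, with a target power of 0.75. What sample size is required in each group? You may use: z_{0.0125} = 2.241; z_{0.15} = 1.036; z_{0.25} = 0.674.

n = 81 per group

For two independent groups with equal n: n = 2·((z_{α/2} + z_β) / d)².
z_{α/2} + z_β = 2.241 + 0.674 = 2.915.
n = 2 × (2.915 / 0.46)² = 2 × 6.337² = 2 × 40.16 = 80.3.
Round up to the next whole participant.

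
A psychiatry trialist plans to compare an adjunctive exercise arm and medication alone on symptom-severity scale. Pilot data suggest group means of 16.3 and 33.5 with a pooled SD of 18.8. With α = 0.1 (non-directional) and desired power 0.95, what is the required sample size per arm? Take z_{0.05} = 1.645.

n = 26 per group

Cohen's d = |M₁ − M₂| / SD_pooled = |16.3 − 33.5| / 18.8 = 17.2 / 18.8 = 0.915.
For two independent groups with equal n: n = 2·((z_{α/2} + z_β) / d)².
z_{α/2} + z_β = 1.645 + 1.645 = 3.290.
n = 2 × (3.290 / 0.915)² = 2 × 3.596² = 2 × 12.93 = 25.9.
Round up to the next whole participant.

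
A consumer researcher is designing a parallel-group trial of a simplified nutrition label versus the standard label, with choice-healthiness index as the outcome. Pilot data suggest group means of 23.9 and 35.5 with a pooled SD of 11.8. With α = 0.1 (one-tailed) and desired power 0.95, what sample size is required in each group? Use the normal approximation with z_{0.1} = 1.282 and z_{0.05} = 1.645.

n = 18 per group

Cohen's d = |M₁ − M₂| / SD_pooled = |23.9 − 35.5| / 11.8 = 11.6 / 11.8 = 0.983.
For two independent groups with equal n: n = 2·((z_{α} + z_β) / d)².
z_{α} + z_β = 1.282 + 1.645 = 2.927.
n = 2 × (2.927 / 0.983)² = 2 × 2.978² = 2 × 8.87 = 17.7.
Round up to the next whole participant.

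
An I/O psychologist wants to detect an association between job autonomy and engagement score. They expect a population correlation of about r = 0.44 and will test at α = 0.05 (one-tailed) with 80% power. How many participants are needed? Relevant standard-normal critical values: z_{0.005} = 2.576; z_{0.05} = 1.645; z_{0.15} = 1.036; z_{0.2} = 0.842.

Fisher's z: C = ½·ln((1+r)/(1−r)) = ½·ln(2.5714) = 0.4722.
n = ((z_{α} + z_β)/C)² + 3.
(1.645 + 0.842) / 0.4722 = 2.487 / 0.4722 = 5.267.
n = 5.267² + 3 = 27.74 + 3 = 30.7.
Round up.

n = 31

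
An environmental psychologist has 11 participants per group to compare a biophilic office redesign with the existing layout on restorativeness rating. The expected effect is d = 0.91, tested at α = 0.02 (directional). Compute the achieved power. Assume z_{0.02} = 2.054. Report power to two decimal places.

power ≈ 0.53

For two equal groups, power = Φ(d·√(n/2) − z_{α}).
d·√(n/2) = 0.91 × √(11/2) = 0.91 × 2.345 = 2.134.
z_β = 2.134 − 2.054 = 0.080.
Power = Φ(0.080) = 0.532.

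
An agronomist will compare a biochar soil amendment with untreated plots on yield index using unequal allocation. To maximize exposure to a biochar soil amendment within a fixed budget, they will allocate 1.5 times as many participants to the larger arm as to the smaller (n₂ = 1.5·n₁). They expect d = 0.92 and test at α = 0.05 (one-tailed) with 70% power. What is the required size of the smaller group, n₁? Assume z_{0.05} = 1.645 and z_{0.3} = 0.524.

n₁ = 10

With allocation ratio k = n₂/n₁ = 1.5, Var(x̄₁−x̄₂) = σ²(1/n₁ + 1/(k·n₁)) = σ²·(k+1)/(k·n₁).
So n₁ = (1 + 1/k)·((z_{α} + z_β)/d)² = 1.667 × (2.169/0.92)².
n₁ = 1.667 × 5.56 = 9.3.
Round up: n₁ = 10, giving n₂ = 1.5 × 10 = 15.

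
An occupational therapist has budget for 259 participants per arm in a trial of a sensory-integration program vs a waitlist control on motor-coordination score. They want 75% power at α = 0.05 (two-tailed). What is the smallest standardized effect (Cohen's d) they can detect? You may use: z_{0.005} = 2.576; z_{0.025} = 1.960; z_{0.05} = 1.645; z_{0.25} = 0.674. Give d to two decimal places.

d_min ≈ 0.23

For two independent groups of n = 259 each: d_min = (z_{α/2} + z_β)·√(2/n).
z-sum = 1.960 + 0.674 = 2.634.
d_min = 2.634 × √(2/259) = 2.634 × 0.0879 = 0.231.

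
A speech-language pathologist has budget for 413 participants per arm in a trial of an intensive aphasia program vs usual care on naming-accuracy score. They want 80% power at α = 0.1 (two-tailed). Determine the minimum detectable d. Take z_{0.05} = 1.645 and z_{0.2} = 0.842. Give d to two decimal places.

d_min ≈ 0.17

For two independent groups of n = 413 each: d_min = (z_{α/2} + z_β)·√(2/n).
z-sum = 1.645 + 0.842 = 2.487.
d_min = 2.487 × √(2/413) = 2.487 × 0.0696 = 0.173.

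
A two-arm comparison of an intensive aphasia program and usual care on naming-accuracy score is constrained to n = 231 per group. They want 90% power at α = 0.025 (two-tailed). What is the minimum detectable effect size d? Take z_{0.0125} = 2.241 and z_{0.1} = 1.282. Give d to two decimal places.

d_min ≈ 0.33

For two independent groups of n = 231 each: d_min = (z_{α/2} + z_β)·√(2/n).
z-sum = 2.241 + 1.282 = 3.523.
d_min = 3.523 × √(2/231) = 3.523 × 0.0930 = 0.328.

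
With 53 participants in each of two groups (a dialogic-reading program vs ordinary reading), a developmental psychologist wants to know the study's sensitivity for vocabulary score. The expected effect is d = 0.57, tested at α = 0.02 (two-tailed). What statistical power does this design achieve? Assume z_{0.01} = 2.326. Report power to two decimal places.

power ≈ 0.73

For two equal groups, power = Φ(d·√(n/2) − z_{α/2}).
d·√(n/2) = 0.57 × √(53/2) = 0.57 × 5.148 = 2.934.
z_β = 2.934 − 2.326 = 0.608.
Power = Φ(0.608) = 0.728.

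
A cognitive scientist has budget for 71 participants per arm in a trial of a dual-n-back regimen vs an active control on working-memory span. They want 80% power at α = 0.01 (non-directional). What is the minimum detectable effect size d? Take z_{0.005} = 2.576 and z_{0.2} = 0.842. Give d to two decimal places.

For two independent groups of n = 71 each: d_min = (z_{α/2} + z_β)·√(2/n).
z-sum = 2.576 + 0.842 = 3.418.
d_min = 3.418 × √(2/71) = 3.418 × 0.1678 = 0.574.

d_min ≈ 0.57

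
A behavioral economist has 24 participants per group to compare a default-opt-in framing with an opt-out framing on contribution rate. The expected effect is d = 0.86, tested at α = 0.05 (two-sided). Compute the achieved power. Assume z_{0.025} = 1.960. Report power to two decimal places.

power ≈ 0.85

For two equal groups, power = Φ(d·√(n/2) − z_{α/2}).
d·√(n/2) = 0.86 × √(24/2) = 0.86 × 3.464 = 2.979.
z_β = 2.979 − 1.960 = 1.019.
Power = Φ(1.019) = 0.846.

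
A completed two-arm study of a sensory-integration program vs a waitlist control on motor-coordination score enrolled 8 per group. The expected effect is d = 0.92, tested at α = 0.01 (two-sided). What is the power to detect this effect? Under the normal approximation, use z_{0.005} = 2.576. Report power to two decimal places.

power ≈ 0.23

For two equal groups, power = Φ(d·√(n/2) − z_{α/2}).
d·√(n/2) = 0.92 × √(8/2) = 0.92 × 2.000 = 1.840.
z_β = 1.840 − 2.576 = -0.736.
Power = Φ(-0.736) = 0.231.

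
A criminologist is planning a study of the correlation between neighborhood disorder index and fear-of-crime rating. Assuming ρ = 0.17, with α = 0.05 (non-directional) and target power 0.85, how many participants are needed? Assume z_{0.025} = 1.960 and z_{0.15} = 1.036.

Fisher's z: C = ½·ln((1+r)/(1−r)) = ½·ln(1.4096) = 0.1717.
n = ((z_{α/2} + z_β)/C)² + 3.
(1.960 + 1.036) / 0.1717 = 2.996 / 0.1717 = 17.449.
n = 17.449² + 3 = 304.47 + 3 = 307.5.
Round up.

n = 308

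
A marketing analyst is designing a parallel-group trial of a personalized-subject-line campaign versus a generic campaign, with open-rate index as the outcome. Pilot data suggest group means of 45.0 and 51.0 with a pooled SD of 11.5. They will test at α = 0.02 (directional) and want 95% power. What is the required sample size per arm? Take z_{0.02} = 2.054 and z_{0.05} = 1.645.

Cohen's d = |M₁ − M₂| / SD_pooled = |45.0 − 51.0| / 11.5 = 6.0 / 11.5 = 0.522.
For two independent groups with equal n: n = 2·((z_{α} + z_β) / d)².
z_{α} + z_β = 2.054 + 1.645 = 3.699.
n = 2 × (3.699 / 0.522)² = 2 × 7.086² = 2 × 50.21 = 100.4.
Round up to the next whole participant.

n = 101 per group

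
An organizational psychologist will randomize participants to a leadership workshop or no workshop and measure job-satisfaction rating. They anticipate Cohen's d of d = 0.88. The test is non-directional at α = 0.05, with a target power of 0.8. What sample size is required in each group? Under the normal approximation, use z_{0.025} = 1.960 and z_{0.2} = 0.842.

For two independent groups with equal n: n = 2·((z_{α/2} + z_β) / d)².
z_{α/2} + z_β = 1.960 + 0.842 = 2.802.
n = 2 × (2.802 / 0.88)² = 2 × 3.184² = 2 × 10.14 = 20.3.
Round up to the next whole participant.

n = 21 per group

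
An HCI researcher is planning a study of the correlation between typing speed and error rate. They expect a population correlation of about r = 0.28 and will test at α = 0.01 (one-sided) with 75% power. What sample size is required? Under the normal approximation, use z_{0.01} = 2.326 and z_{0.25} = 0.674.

Fisher's z: C = ½·ln((1+r)/(1−r)) = ½·ln(1.7778) = 0.2877.
n = ((z_{α} + z_β)/C)² + 3.
(2.326 + 0.674) / 0.2877 = 3.000 / 0.2877 = 10.428.
n = 10.428² + 3 = 108.73 + 3 = 111.7.
Round up.

n = 112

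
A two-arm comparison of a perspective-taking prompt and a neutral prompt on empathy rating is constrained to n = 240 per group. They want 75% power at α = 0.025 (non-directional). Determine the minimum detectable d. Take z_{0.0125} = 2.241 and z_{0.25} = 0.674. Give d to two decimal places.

For two independent groups of n = 240 each: d_min = (z_{α/2} + z_β)·√(2/n).
z-sum = 2.241 + 0.674 = 2.915.
d_min = 2.915 × √(2/240) = 2.915 × 0.0913 = 0.266.

d_min ≈ 0.27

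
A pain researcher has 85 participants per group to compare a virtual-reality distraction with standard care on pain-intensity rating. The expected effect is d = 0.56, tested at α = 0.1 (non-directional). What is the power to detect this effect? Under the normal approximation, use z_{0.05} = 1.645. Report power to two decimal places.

power ≈ 0.98

For two equal groups, power = Φ(d·√(n/2) − z_{α/2}).
d·√(n/2) = 0.56 × √(85/2) = 0.56 × 6.519 = 3.651.
z_β = 3.651 − 1.645 = 2.006.
Power = Φ(2.006) = 0.978.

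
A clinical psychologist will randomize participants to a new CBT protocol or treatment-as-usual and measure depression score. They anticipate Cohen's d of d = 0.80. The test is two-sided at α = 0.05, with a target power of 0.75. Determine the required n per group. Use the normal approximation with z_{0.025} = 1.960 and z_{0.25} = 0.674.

For two independent groups with equal n: n = 2·((z_{α/2} + z_β) / d)².
z_{α/2} + z_β = 1.960 + 0.674 = 2.634.
n = 2 × (2.634 / 0.80)² = 2 × 3.292² = 2 × 10.84 = 21.7.
Round up to the next whole participant.

n = 22 per group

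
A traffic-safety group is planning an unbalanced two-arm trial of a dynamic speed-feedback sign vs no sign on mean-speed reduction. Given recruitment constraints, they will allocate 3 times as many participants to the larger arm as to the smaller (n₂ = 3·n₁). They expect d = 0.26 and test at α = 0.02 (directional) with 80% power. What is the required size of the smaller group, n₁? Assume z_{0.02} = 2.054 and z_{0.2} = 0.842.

With allocation ratio k = n₂/n₁ = 3, Var(x̄₁−x̄₂) = σ²(1/n₁ + 1/(k·n₁)) = σ²·(k+1)/(k·n₁).
So n₁ = (1 + 1/k)·((z_{α} + z_β)/d)² = 1.333 × (2.896/0.26)².
n₁ = 1.333 × 124.07 = 165.4.
Round up: n₁ = 166, giving n₂ = 3 × 166 = 498.

n₁ = 166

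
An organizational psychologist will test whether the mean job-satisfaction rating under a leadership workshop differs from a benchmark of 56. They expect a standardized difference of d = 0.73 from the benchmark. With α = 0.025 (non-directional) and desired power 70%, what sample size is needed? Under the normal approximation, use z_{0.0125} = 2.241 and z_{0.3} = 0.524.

For a one-sample test: n = ((z_{α/2} + z_β) / d)².
z_{α/2} + z_β = 2.241 + 0.524 = 2.765.
n = (2.765 / 0.73)² = 3.788² = 14.35.
Round up.

n = 15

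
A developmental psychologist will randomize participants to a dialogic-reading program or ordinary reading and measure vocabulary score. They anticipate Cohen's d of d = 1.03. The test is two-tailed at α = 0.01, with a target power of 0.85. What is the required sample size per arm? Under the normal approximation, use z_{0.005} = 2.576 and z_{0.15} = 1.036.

For two independent groups with equal n: n = 2·((z_{α/2} + z_β) / d)².
z_{α/2} + z_β = 2.576 + 1.036 = 3.612.
n = 2 × (3.612 / 1.03)² = 2 × 3.507² = 2 × 12.30 = 24.6.
Round up to the next whole participant.

n = 25 per group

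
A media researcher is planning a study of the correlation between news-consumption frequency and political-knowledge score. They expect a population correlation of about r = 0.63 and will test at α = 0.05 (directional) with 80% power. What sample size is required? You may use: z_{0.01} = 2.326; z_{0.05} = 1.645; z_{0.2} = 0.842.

n = 15

Fisher's z: C = ½·ln((1+r)/(1−r)) = ½·ln(4.4054) = 0.7414.
n = ((z_{α} + z_β)/C)² + 3.
(1.645 + 0.842) / 0.7414 = 2.487 / 0.7414 = 3.354.
n = 3.354² + 3 = 11.25 + 3 = 14.3.
Round up.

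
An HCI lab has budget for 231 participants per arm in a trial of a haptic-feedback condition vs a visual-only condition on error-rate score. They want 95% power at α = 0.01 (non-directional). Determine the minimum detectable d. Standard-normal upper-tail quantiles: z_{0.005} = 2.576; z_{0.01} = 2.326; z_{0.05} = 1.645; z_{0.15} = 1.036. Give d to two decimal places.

d_min ≈ 0.39

For two independent groups of n = 231 each: d_min = (z_{α/2} + z_β)·√(2/n).
z-sum = 2.576 + 1.645 = 4.221.
d_min = 4.221 × √(2/231) = 4.221 × 0.0930 = 0.393.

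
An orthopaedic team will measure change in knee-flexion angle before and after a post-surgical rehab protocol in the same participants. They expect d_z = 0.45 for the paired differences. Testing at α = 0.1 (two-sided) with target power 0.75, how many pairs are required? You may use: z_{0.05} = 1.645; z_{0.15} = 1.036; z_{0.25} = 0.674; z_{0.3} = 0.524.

n = 27 pairs

For a paired (one-sample on differences) test: n = ((z_{α/2} + z_β) / d)².
z_{α/2} + z_β = 1.645 + 0.674 = 2.319.
n = (2.319 / 0.45)² = 5.153² = 26.56.
Round up.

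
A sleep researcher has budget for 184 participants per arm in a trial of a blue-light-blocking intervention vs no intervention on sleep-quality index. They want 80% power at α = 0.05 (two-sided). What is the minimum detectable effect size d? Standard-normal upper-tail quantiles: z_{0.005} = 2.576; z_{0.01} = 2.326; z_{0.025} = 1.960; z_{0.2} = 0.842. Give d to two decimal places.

For two independent groups of n = 184 each: d_min = (z_{α/2} + z_β)·√(2/n).
z-sum = 1.960 + 0.842 = 2.802.
d_min = 2.802 × √(2/184) = 2.802 × 0.1043 = 0.292.

d_min ≈ 0.29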